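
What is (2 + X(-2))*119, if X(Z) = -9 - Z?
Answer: -595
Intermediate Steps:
(2 + X(-2))*119 = (2 + (-9 - 1*(-2)))*119 = (2 + (-9 + 2))*119 = (2 - 7)*119 = -5*119 = -595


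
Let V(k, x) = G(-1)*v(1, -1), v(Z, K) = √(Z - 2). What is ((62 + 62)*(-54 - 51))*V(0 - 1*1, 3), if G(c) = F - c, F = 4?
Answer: -65100*I ≈ -65100.0*I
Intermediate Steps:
v(Z, K) = √(-2 + Z)
G(c) = 4 - c
V(k, x) = 5*I (V(k, x) = (4 - 1*(-1))*√(-2 + 1) = (4 + 1)*√(-1) = 5*I)
((62 + 62)*(-54 - 51))*V(0 - 1*1, 3) = ((62 + 62)*(-54 - 51))*(5*I) = (124*(-105))*(5*I) = -65100*I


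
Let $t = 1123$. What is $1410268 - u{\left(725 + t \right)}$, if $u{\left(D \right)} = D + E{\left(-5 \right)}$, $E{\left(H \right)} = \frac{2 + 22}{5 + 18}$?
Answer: $\frac{32393636}{23} \approx 1.4084 \cdot 10^{6}$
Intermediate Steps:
$E{\left(H \right)} = \frac{24}{23}$
$u{\left(D \right)} = \frac{24}{23} + D$ ($u{\left(D \right)} = D + \frac{24}{23} = \frac{24}{23} + D$)
$1410268 - u{\left(725 + t \right)} = 1410268 - \left(\frac{24}{23} + \left(725 + 1123\right)\right) = 1410268 - \left(\frac{24}{23} + 1848\right) = 1410268 - \frac{42528}{23} = \frac{32393636}{23}$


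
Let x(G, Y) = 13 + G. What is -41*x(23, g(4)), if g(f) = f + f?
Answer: -1476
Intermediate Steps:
g(f) = 2*f
-41*x(23, g(4)) = -41*(13 + 23) = -41*36 = -1476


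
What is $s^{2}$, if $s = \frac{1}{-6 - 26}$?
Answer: $\frac{1}{1024} \approx 0.00097656$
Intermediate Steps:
$s = - \frac{1}{32}$ ($s = \frac{1}{-32} = - \frac{1}{32} \approx -0.03125$)
$s^{2} = \left(- \frac{1}{32}\right)^{2} = \frac{1}{1024}$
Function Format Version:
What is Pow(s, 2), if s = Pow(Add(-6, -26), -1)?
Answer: Rational(1, 1024) ≈ 0.00097656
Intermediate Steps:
s = Rational(-1, 32) (s = Pow(-32, -1) = Rational(-1, 32) ≈ -0.031250)
Pow(s, 2) = Pow(Rational(-1, 32), 2) = Rational(1, 1024)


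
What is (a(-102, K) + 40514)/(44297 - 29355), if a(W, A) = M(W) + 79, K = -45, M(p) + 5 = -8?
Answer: 20290/7471 ≈ 2.7158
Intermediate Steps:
M(p) = -13 (M(p) = -5 - 8 = -13)
a(W, A) = 66 (a(W, A) = -13 + 79 = 66)
(a(-102, K) + 40514)/(44297 - 29355) = (66 + 40514)/(44297 - 29355) = 40580/14942 = 40580*(1/14942) = 20290/7471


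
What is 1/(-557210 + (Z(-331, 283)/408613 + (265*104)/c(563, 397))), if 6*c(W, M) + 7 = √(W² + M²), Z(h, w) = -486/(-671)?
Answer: -225874126845978089809243661/125858747882960702384415333666328 - 70629672954202784565*√474578/62929373941480351192207666833164 ≈ -1.7954e-6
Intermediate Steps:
Z(h, w) = 486/671 (Z(h, w) = -486*(-1/671) = 486/671)
c(W, M) = -7/6 + √(M² + W²)/6 (c(W, M) = -7/6 + √(W² + M²)/6 = -7/6 + √(M² + W²)/6)
1/(-557210 + (Z(-331, 283)/408613 + (265*104)/c(563, 397))) = 1/(-557210 + ((486/671)/408613 + (265*104)/(-7/6 + √(397² + 563²)/6))) = 1/(-557210 + ((486/671)*(1/408613) + 27560/(-7/6 + √(157609 + 316969)/6))) = 1/(-557210 + (486/274179323 + 27560/(-7/6 + √474578/6))) = 1/(-152775460568344/274179323 + 27560/(-7/6 + √474578/6))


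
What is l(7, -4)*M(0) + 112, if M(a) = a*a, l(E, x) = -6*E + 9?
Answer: 112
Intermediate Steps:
l(E, x) = 9 - 6*E
M(a) = a²
l(7, -4)*M(0) + 112 = (9 - 6*7)*0² + 112 = (9 - 42)*0 + 112 = -33*0 + 112 = 0 + 112 = 112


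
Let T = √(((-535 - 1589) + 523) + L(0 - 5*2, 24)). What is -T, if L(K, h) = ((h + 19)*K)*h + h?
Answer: -I*√11897 ≈ -109.07*I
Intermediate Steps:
L(K, h) = h + K*h*(19 + h) (L(K, h) = ((19 + h)*K)*h + h = (K*(19 + h))*h + h = K*h*(19 + h) + h = h + K*h*(19 + h))
T = I*√11897 (T = √(((-535 - 1589) + 523) + 24*(1 + 19*(0 - 5*2) + (0 - 5*2)*24)) = √((-2124 + 523) + 24*(1 + 19*(0 - 10) + (0 - 10)*24)) = √(-1601 + 24*(1 + 19*(-10) - 10*24)) = √(-1601 + 24*(1 - 190 - 240)) = √(-1601 + 24*(-429)) = √(-1601 - 10296) = √(-11897) = I*√11897 ≈ 109.07*I)
-T = -I*√11897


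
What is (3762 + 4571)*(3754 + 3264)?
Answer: 58480994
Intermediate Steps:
(3762 + 4571)*(3754 + 3264) = 8333*7018 = 58480994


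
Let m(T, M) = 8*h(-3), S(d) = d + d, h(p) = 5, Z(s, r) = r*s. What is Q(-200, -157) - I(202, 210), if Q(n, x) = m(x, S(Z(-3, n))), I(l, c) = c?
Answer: -170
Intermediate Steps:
S(d) = 2*d
m(T, M) = 40 (m(T, M) = 8*5 = 40)
Q(n, x) = 40
Q(-200, -157) - I(202, 210) = 40 - 1*210 = 40 - 210 = -170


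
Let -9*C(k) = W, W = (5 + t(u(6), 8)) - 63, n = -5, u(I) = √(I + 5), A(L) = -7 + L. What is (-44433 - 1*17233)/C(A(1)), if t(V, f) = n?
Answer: -61666/7 ≈ -8809.4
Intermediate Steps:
u(I) = √(5 + I)
t(V, f) = -5
W = -63 (W = (5 - 5) - 63 = 0 - 63 = -63)
C(k) = 7 (C(k) = -⅑*(-63) = 7)
(-44433 - 1*17233)/C(A(1)) = (-44433 - 1*17233)/7 = (-44433 - 17233)*(⅐) = -61666*⅐ = -61666/7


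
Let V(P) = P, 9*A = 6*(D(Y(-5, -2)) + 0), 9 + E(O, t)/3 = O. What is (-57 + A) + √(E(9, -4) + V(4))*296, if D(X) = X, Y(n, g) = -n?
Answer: 1615/3 ≈ 538.33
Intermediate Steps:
E(O, t) = -27 + 3*O
A = 10/3 (A = (6*(-1*(-5) + 0))/9 = (6*(5 + 0))/9 = (6*5)/9 = (⅑)*30 = 10/3 ≈ 3.3333)
(-57 + A) + √(E(9, -4) + V(4))*296 = (-57 + 10/3) + √((-27 + 3*9) + 4)*296 = -161/3 + √((-27 + 27) + 4)*296 = -161/3 + √(0 + 4)*296 = -161/3 + √4*296 = -161/3 + 2*296 = -161/3 + 592 = 1615/3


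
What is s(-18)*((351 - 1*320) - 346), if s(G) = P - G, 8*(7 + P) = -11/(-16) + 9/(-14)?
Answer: -443745/128 ≈ -3466.8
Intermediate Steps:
P = -6267/896 (P = -7 + (-11/(-16) + 9/(-14))/8 = -7 + (-11*(-1/16) + 9*(-1/14))/8 = -7 + (11/16 - 9/14)/8 = -7 + (⅛)*(5/112) = -7 + 5/896 = -6267/896 ≈ -6.9944)
s(G) = -6267/896 - G
s(-18)*((351 - 1*320) - 346) = (-6267/896 - 1*(-18))*((351 - 1*320) - 346) = (-6267/896 + 18)*((351 - 320) - 346) = 9861*(31 - 346)/896 = (9861/896)*(-315) = -443745/128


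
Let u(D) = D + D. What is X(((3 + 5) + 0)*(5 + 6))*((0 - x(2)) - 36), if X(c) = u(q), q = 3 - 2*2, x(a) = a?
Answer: 76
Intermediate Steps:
q = -1 (q = 3 - 4 = -1)
u(D) = 2*D
X(c) = -2 (X(c) = 2*(-1) = -2)
X(((3 + 5) + 0)*(5 + 6))*((0 - x(2)) - 36) = -2*((0 - 1*2) - 36) = -2*((0 - 2) - 36) = -2*(-2 - 36) = -2*(-38) = 76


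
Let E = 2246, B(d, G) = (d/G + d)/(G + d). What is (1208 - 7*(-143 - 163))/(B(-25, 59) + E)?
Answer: 1680025/1125994 ≈ 1.4920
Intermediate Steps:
B(d, G) = (d + d/G)/(G + d)
(1208 - 7*(-143 - 163))/(B(-25, 59) + E) = (1208 - 7*(-143 - 163))/(-25*(1 + 59)/(59*(59 - 25)) + 2246) = (1208 - 7*(-306))/(-25*1/59*60/34 + 2246) = (1208 + 2142)/(-25*1/59*1/34*60 + 2246) = 3350/(-750/1003 + 2246) = 3350/(2251988/1003) = 3350*(1003/2251988) = 1680025/1125994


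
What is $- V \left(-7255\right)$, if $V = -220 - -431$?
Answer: $1530805$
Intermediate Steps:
$V = 211$ ($V = -220 + 431 = 211$)
$- V \left(-7255\right) = - 211 \left(-7255\right) = \left(-1\right) \left(-1530805\right) = 1530805$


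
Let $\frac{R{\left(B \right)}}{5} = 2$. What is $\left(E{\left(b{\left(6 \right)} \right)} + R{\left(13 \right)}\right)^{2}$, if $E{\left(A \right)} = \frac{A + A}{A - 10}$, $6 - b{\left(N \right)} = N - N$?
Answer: $49$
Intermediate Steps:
$R{\left(B \right)} = 10$ ($R{\left(B \right)} = 5 \cdot 2 = 10$)
$b{\left(N \right)} = 6$ ($b{\left(N \right)} = 6 - \left(N - N\right) = 6 - 0 = 6 + 0 = 6$)
$E{\left(A \right)} = \frac{2 A}{-10 + A}$
$\left(E{\left(b{\left(6 \right)} \right)} + R{\left(13 \right)}\right)^{2} = \left(2 \cdot 6 \frac{1}{-10 + 6} + 10\right)^{2} = \left(2 \cdot 6 \frac{1}{-4} + 10\right)^{2} = \left(2 \cdot 6 \left(- \frac{1}{4}\right) + 10\right)^{2} = \left(-3 + 10\right)^{2} = 7^{2} = 49$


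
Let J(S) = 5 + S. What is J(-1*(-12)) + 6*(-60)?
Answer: -343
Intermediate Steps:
J(-1*(-12)) + 6*(-60) = (5 - 1*(-12)) + 6*(-60) = (5 + 12) - 360 = 17 - 360 = -343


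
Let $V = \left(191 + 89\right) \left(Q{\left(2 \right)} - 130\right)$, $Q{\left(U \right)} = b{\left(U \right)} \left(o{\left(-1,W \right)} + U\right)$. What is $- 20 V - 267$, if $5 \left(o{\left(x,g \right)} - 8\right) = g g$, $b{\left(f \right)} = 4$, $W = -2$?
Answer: $485813$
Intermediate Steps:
$o{\left(x,g \right)} = 8 + \frac{g^{2}}{5}$ ($o{\left(x,g \right)} = 8 + \frac{g g}{5} = 8 + \frac{g^{2}}{5}$)
$Q{\left(U \right)} = \frac{176}{5} + 4 U$ ($Q{\left(U \right)} = 4 \left(\left(8 + \frac{\left(-2\right)^{2}}{5}\right) + U\right) = 4 \left(\left(8 + \frac{1}{5} \cdot 4\right) + U\right) = 4 \left(\left(8 + \frac{4}{5}\right) + U\right) = 4 \left(\frac{44}{5} + U\right) = \frac{176}{5} + 4 U$)
$V = -24304$ ($V = \left(191 + 89\right) \left(\left(\frac{176}{5} + 4 \cdot 2\right) - 130\right) = 280 \left(\left(\frac{176}{5} + 8\right) - 130\right) = 280 \left(\frac{216}{5} - 130\right) = 280 \left(- \frac{434}{5}\right) = -24304$)
$- 20 V - 267 = \left(-20\right) \left(-24304\right) - 267 = 486080 - 267 = 485813$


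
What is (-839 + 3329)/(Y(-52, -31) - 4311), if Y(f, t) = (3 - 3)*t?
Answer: -830/1437 ≈ -0.57759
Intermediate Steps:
Y(f, t) = 0 (Y(f, t) = 0*t = 0)
(-839 + 3329)/(Y(-52, -31) - 4311) = (-839 + 3329)/(0 - 4311) = 2490/(-4311) = 2490*(-1/4311) = -830/1437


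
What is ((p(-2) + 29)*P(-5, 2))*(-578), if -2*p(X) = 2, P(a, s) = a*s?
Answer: 161840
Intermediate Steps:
p(X) = -1 (p(X) = -1/2*2 = -1)
((p(-2) + 29)*P(-5, 2))*(-578) = ((-1 + 29)*(-5*2))*(-578) = (28*(-10))*(-578) = -280*(-578) = 161840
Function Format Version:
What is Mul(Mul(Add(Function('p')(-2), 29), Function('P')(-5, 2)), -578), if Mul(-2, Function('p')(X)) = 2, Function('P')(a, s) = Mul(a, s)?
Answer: 161840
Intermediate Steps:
Function('p')(X) = -1 (Function('p')(X) = Mul(Rational(-1, 2), 2) = -1)
Mul(Mul(Add(Function('p')(-2), 29), Function('P')(-5, 2)), -578) = Mul(Mul(Add(-1, 29), Mul(-5, 2)), -578) = Mul(Mul(28, -10), -578) = Mul(-280, -578) = 161840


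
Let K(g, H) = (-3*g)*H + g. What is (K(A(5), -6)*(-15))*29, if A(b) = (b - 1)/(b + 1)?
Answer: -5510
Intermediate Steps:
A(b) = (-1 + b)/(1 + b)
K(g, H) = g - 3*H*g (K(g, H) = -3*H*g + g = g - 3*H*g)
(K(A(5), -6)*(-15))*29 = ((((-1 + 5)/(1 + 5))*(1 - 3*(-6)))*(-15))*29 = (((4/6)*(1 + 18))*(-15))*29 = ((((1/6)*4)*19)*(-15))*29 = (((2/3)*19)*(-15))*29 = ((38/3)*(-15))*29 = -190*29 = -5510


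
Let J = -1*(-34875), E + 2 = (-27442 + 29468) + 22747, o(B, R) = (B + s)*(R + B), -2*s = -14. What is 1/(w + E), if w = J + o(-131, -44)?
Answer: 1/81346 ≈ 1.2293e-5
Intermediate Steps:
s = 7 (s = -1/2*(-14) = 7)
o(B, R) = (7 + B)*(B + R) (o(B, R) = (B + 7)*(R + B) = (7 + B)*(B + R))
E = 24771 (E = -2 + ((-27442 + 29468) + 22747) = -2 + (2026 + 22747) = -2 + 24773 = 24771)
J = 34875
w = 56575 (w = 34875 + ((-131)**2 + 7*(-131) + 7*(-44) - 131*(-44)) = 34875 + (17161 - 917 - 308 + 5764) = 34875 + 21700 = 56575)
1/(w + E) = 1/(56575 + 24771) = 1/81346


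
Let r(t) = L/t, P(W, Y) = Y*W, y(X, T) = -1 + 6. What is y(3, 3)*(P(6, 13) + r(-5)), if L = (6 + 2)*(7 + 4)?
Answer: 302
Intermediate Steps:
y(X, T) = 5
L = 88 (L = 8*11 = 88)
P(W, Y) = W*Y
r(t) = 88/t
y(3, 3)*(P(6, 13) + r(-5)) = 5*(6*13 + 88/(-5)) = 5*(78 + 88*(-⅕)) = 5*(78 - 88/5) = 5*(302/5) = 302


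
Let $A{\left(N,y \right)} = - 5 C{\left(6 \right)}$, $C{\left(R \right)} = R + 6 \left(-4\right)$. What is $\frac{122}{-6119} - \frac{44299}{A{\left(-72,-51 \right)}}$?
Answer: $- \frac{271076561}{550710} \approx -492.23$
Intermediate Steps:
$C{\left(R \right)} = -24 + R$ ($C{\left(R \right)} = R - 24 = -24 + R$)
$A{\left(N,y \right)} = 90$ ($A{\left(N,y \right)} = - 5 \left(-24 + 6\right) = \left(-5\right) \left(-18\right) = 90$)
$\frac{122}{-6119} - \frac{44299}{A{\left(-72,-51 \right)}} = \frac{122}{-6119} - \frac{44299}{90} = 122 \left(- \frac{1}{6119}\right) - \frac{44299}{90} = - \frac{122}{6119} - \frac{44299}{90} = - \frac{271076561}{550710}$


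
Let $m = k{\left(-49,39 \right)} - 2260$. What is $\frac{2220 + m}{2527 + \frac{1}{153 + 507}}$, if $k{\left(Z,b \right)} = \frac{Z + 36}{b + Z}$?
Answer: $- \frac{25542}{1667821} \approx -0.015315$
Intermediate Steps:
$k{\left(Z,b \right)} = \frac{36 + Z}{Z + b}$
$m = - \frac{22587}{10}$ ($m = \frac{36 - 49}{-49 + 39} - 2260 = \frac{1}{-10} \left(-13\right) - 2260 = \left(- \frac{1}{10}\right) \left(-13\right) - 2260 = \frac{13}{10} - 2260 = - \frac{22587}{10} \approx -2258.7$)
$\frac{2220 + m}{2527 + \frac{1}{153 + 507}} = \frac{2220 - \frac{22587}{10}}{2527 + \frac{1}{153 + 507}} = - \frac{387}{10 \left(2527 + \frac{1}{660}\right)} = - \frac{387}{10 \cdot \frac{1667821}{660}} = \left(- \frac{387}{10}\right) \frac{660}{1667821} = - \frac{25542}{1667821}$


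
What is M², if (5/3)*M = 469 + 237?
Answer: 4485924/25 ≈ 1.7944e+5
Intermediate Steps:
M = 2118/5 (M = 3*(469 + 237)/5 = (⅗)*706 = 2118/5 ≈ 423.60)
M² = (2118/5)² = 4485924/25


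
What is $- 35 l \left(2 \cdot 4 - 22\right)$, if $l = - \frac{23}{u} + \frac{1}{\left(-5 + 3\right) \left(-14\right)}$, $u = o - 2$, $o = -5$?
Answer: $\frac{3255}{2} \approx 1627.5$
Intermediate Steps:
$u = -7$ ($u = -5 - 2 = -7$)
$l = \frac{93}{28}$ ($l = - \frac{23}{-7} + \frac{1}{\left(-5 + 3\right) \left(-14\right)} = \left(-23\right) \left(- \frac{1}{7}\right) + \frac{1}{-2} \left(- \frac{1}{14}\right) = \frac{23}{7} - - \frac{1}{28} = \frac{23}{7} + \frac{1}{28} = \frac{93}{28} \approx 3.3214$)
$- 35 l \left(2 \cdot 4 - 22\right) = \left(-35\right) \frac{93}{28} \left(2 \cdot 4 - 22\right) = - \frac{465 \left(8 - 22\right)}{4} = \left(- \frac{465}{4}\right) \left(-14\right) = \frac{3255}{2}$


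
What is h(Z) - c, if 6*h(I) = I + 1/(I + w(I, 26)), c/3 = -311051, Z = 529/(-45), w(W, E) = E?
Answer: 80750226323/86535 ≈ 9.3315e+5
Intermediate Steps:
Z = -529/45 (Z = 529*(-1/45) = -529/45 ≈ -11.756)
c = -933153 (c = 3*(-311051) = -933153)
h(I) = I/6 + 1/(6*(26 + I)) (h(I) = (I + 1/(I + 26))/6 = (I + 1/(26 + I))/6 = I/6 + 1/(6*(26 + I)))
h(Z) - c = (1 + (-529/45)² + 26*(-529/45))/(6*(26 - 529/45)) - 1*(-933153) = (1 + 279841/2025 - 13754/45)/(6*(641/45)) + 933153 = (⅙)*(45/641)*(-337064/2025) + 933153 = -168532/86535 + 933153 = 80750226323/86535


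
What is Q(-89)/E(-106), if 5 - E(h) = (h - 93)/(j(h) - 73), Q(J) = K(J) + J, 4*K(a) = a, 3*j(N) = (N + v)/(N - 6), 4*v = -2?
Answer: -7245045/147316 ≈ -49.180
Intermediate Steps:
v = -1/2 (v = (1/4)*(-2) = -1/2 ≈ -0.50000)
j(N) = (-1/2 + N)/(3*(-6 + N)) (j(N) = ((N - 1/2)/(N - 6))/3 = ((-1/2 + N)/(-6 + N))/3 = (-1/2 + N)/(3*(-6 + N)))
K(a) = a/4
Q(J) = 5*J/4 (Q(J) = J/4 + J = 5*J/4)
E(h) = 5 - (-93 + h)/(-73 + (-1 + 2*h)/(6*(-6 + h))) (E(h) = 5 - (h - 93)/((-1 + 2*h)/(6*(-6 + h)) - 73) = 5 - (-93 + h)/(-73 + (-1 + 2*h)/(6*(-6 + h))))
Q(-89)/E(-106) = ((5/4)*(-89))/(((-9787 + 6*(-106)**2 + 1586*(-106))/(-2627 + 436*(-106)))) = -445*(-2627 - 46216)/(-9787 + 6*11236 - 168116)/4 = -445*(-48843/(-9787 + 67416 - 168116))/4 = -445/(4*((-1/48843*(-110487)))) = -445/(4*36829/16281) = -445/4*16281/36829 = -7245045/147316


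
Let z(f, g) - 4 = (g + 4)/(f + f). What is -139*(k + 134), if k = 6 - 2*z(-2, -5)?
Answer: -36557/2 ≈ -18279.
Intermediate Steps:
z(f, g) = 4 + (4 + g)/(2*f) (z(f, g) = 4 + (g + 4)/(f + f) = 4 + (4 + g)/((2*f)) = 4 + (4 + g)*(1/(2*f)) = 4 + (4 + g)/(2*f))
k = -5/2 (k = 6 - (4 - 5 + 8*(-2))/(-2) = 6 - (-1)*(4 - 5 - 16)/2 = 6 - (-1)*(-17)/2 = 6 - 2*17/4 = 6 - 17/2 = -5/2 ≈ -2.5000)
-139*(k + 134) = -139*(-5/2 + 134) = -139*263/2 = -36557/2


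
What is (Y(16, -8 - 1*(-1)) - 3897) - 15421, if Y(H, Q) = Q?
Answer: -19325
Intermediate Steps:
(Y(16, -8 - 1*(-1)) - 3897) - 15421 = ((-8 - 1*(-1)) - 3897) - 15421 = ((-8 + 1) - 3897) - 15421 = (-7 - 3897) - 15421 = -3904 - 15421 = -19325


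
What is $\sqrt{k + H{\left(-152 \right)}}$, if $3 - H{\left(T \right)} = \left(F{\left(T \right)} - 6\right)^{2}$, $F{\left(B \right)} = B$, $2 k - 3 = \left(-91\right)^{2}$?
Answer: $i \sqrt{20819} \approx 144.29 i$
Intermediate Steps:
$k = 4142$ ($k = \frac{3}{2} + \frac{\left(-91\right)^{2}}{2} = \frac{3}{2} + \frac{1}{2} \cdot 8281 = \frac{3}{2} + \frac{8281}{2} = 4142$)
$H{\left(T \right)} = 3 - \left(-6 + T\right)^{2}$ ($H{\left(T \right)} = 3 - \left(T - 6\right)^{2} = 3 - \left(-6 + T\right)^{2}$)
$\sqrt{k + H{\left(-152 \right)}} = \sqrt{4142 + \left(3 - \left(-6 - 152\right)^{2}\right)} = \sqrt{4142 + \left(3 - \left(-158\right)^{2}\right)} = \sqrt{4142 + \left(3 - 24964\right)} = \sqrt{4142 - 24961} = \sqrt{-20819} = i \sqrt{20819}$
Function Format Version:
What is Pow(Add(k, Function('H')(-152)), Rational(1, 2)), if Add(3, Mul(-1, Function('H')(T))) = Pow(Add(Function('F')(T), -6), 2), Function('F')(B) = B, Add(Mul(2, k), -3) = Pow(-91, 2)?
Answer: Mul(I, Pow(20819, Rational(1, 2))) ≈ Mul(144.29, I)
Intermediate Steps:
k = 4142 (k = Add(Rational(3, 2), Mul(Rational(1, 2), Pow(-91, 2))) = Add(Rational(3, 2), Mul(Rational(1, 2), 8281)) = Add(Rational(3, 2), Rational(8281, 2)) = 4142)
Function('H')(T) = Add(3, Mul(-1, Pow(Add(-6, T), 2))) (Function('H')(T) = Add(3, Mul(-1, Pow(Add(T, -6), 2))) = Add(3, Mul(-1, Pow(Add(-6, T), 2))))
Pow(Add(k, Function('H')(-152)), Rational(1, 2)) = Pow(Add(4142, Add(3, Mul(-1, Pow(Add(-6, -152), 2)))), Rational(1, 2)) = Pow(Add(4142, Add(3, Mul(-1, Pow(-158, 2)))), Rational(1, 2)) = Pow(Add(4142, Add(3, Mul(-1, 24964))), Rational(1, 2)) = Pow(Add(4142, Add(3, -24964)), Rational(1, 2)) = Pow(Add(4142, -24961), Rational(1, 2)) = Pow(-20819, Rational(1, 2)) = Mul(I, Pow(20819, Rational(1, 2)))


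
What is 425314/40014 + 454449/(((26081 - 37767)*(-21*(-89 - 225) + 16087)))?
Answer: 56355680989919/5302858671162 ≈ 10.627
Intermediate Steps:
425314/40014 + 454449/(((26081 - 37767)*(-21*(-89 - 225) + 16087))) = 425314*(1/40014) + 454449/((-11686*(-21*(-314) + 16087))) = 212657/20007 + 454449/((-11686*(6594 + 16087))) = 212657/20007 + 454449/((-11686*22681)) = 212657/20007 + 454449/(-265050166) = 212657/20007 + 454449*(-1/265050166) = 212657/20007 - 454449/265050166 = 56355680989919/5302858671162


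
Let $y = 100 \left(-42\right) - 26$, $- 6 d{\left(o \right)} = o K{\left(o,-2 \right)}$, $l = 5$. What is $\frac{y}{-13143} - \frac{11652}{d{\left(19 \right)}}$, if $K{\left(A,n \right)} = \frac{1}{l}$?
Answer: $\frac{4594347374}{249717} \approx 18398.0$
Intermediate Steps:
$K{\left(A,n \right)} = \frac{1}{5}$
$d{\left(o \right)} = - \frac{o}{30}$ ($d{\left(o \right)} = - \frac{o \frac{1}{5}}{6} = - \frac{\frac{1}{5} o}{6} = - \frac{o}{30}$)
$y = -4226$ ($y = -4200 - 26 = -4226$)
$\frac{y}{-13143} - \frac{11652}{d{\left(19 \right)}} = - \frac{4226}{-13143} - \frac{11652}{\left(- \frac{1}{30}\right) 19} = \left(-4226\right) \left(- \frac{1}{13143}\right) - \frac{11652}{- \frac{19}{30}} = \frac{4226}{13143} - - \frac{349560}{19} = \frac{4226}{13143} + \frac{349560}{19} = \frac{4594347374}{249717}$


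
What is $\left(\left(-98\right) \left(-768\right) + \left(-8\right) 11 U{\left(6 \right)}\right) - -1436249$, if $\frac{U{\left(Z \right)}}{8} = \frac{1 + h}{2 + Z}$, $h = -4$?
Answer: $1511777$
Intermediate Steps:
$U{\left(Z \right)} = - \frac{24}{2 + Z}$ ($U{\left(Z \right)} = 8 \frac{1 - 4}{2 + Z} = 8 \left(- \frac{3}{2 + Z}\right) = - \frac{24}{2 + Z}$)
$\left(\left(-98\right) \left(-768\right) + \left(-8\right) 11 U{\left(6 \right)}\right) - -1436249 = \left(\left(-98\right) \left(-768\right) + \left(-8\right) 11 \left(- \frac{24}{2 + 6}\right)\right) - -1436249 = \left(75264 - 88 \left(- \frac{24}{8}\right)\right) + 1436249 = \left(75264 - 88 \left(\left(-24\right) \frac{1}{8}\right)\right) + 1436249 = \left(75264 - -264\right) + 1436249 = \left(75264 + 264\right) + 1436249 = 75528 + 1436249 = 1511777$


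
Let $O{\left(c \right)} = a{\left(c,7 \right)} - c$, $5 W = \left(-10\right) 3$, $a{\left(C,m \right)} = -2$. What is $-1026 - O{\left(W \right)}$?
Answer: $-1030$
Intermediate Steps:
$W = -6$ ($W = \frac{\left(-10\right) 3}{5} = \frac{1}{5} \left(-30\right) = -6$)
$O{\left(c \right)} = -2 - c$
$-1026 - O{\left(W \right)} = -1026 - \left(-2 - -6\right) = -1026 - \left(-2 + 6\right) = -1026 - 4 = -1030$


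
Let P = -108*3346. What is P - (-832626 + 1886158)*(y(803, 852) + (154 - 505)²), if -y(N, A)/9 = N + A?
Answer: -114104198160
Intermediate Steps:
y(N, A) = -9*A - 9*N (y(N, A) = -9*(N + A) = -9*(A + N) = -9*A - 9*N)
P = -361368
P - (-832626 + 1886158)*(y(803, 852) + (154 - 505)²) = -361368 - (-832626 + 1886158)*((-9*852 - 9*803) + (154 - 505)²) = -361368 - 1053532*((-7668 - 7227) + (-351)²) = -361368 - 1053532*(-14895 + 123201) = -361368 - 1053532*108306 = -361368 - 1*114103836792 = -361368 - 114103836792 = -114104198160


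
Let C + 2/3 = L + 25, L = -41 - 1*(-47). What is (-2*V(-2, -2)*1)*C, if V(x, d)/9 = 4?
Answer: -2184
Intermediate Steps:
L = 6 (L = -41 + 47 = 6)
V(x, d) = 36 (V(x, d) = 9*4 = 36)
C = 91/3 (C = -2/3 + (6 + 25) = -2/3 + 31 = 91/3 ≈ 30.333)
(-2*V(-2, -2)*1)*C = (-2*36*1)*(91/3) = -72*1*(91/3) = -72*91/3 = -2184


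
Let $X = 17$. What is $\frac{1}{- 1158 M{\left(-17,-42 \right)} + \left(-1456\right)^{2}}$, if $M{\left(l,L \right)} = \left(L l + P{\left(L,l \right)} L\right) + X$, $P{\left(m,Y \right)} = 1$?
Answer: $\frac{1}{1322074} \approx 7.5639 \cdot 10^{-7}$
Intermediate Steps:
$M{\left(l,L \right)} = 17 + L + L l$ ($M{\left(l,L \right)} = \left(L l + 1 L\right) + 17 = \left(L l + L\right) + 17 = \left(L + L l\right) + 17 = 17 + L + L l$)
$\frac{1}{- 1158 M{\left(-17,-42 \right)} + \left(-1456\right)^{2}} = \frac{1}{- 1158 \left(17 - 42 - -714\right) + \left(-1456\right)^{2}} = \frac{1}{- 1158 \left(17 - 42 + 714\right) + 2119936} = \frac{1}{\left(-1158\right) 689 + 2119936} = \frac{1}{-797862 + 2119936} = \frac{1}{1322074}$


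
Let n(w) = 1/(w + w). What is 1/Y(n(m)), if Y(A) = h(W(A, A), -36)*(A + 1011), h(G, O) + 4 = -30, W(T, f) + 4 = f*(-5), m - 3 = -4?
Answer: -1/34357 ≈ -2.9106e-5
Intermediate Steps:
m = -1 (m = 3 - 4 = -1)
W(T, f) = -4 - 5*f (W(T, f) = -4 + f*(-5) = -4 - 5*f)
h(G, O) = -34 (h(G, O) = -4 - 30 = -34)
n(w) = 1/(2*w)
Y(A) = -34374 - 34*A (Y(A) = -34*(A + 1011) = -34*(1011 + A) = -34374 - 34*A)
1/Y(n(m)) = 1/(-34374 - 17/(-1)) = 1/(-34374 - 17*(-1)) = 1/(-34374 - 34*(-½)) = 1/(-34374 + 17) = 1/(-34357) = -1/34357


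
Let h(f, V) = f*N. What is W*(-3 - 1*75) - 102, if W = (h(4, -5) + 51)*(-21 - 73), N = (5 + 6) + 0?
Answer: 696438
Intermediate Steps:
N = 11 (N = 11 + 0 = 11)
h(f, V) = 11*f (h(f, V) = f*11 = 11*f)
W = -8930 (W = (11*4 + 51)*(-21 - 73) = (44 + 51)*(-94) = 95*(-94) = -8930)
W*(-3 - 1*75) - 102 = -8930*(-3 - 1*75) - 102 = -8930*(-3 - 75) - 102 = -8930*(-78) - 102 = 696540 - 102 = 696438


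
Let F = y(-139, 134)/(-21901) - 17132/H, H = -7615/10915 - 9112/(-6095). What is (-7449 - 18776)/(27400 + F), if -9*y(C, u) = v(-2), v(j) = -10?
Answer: -10967778208207755/2473070054364022 ≈ -4.4349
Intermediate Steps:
y(C, u) = 10/9 (y(C, u) = -⅑*(-10) = 10/9)
H = 10608811/13305385 (H = -7615*1/10915 - 9112*(-1/6095) = -1523/2183 + 9112/6095 = 10608811/13305385 ≈ 0.79733)
F = -44930574018912490/2091092127399 (F = (10/9)/(-21901) - 17132/10608811/13305385 = (10/9)*(-1/21901) - 17132*13305385/10608811 = -10/197109 - 227947855820/10608811 = -44930574018912490/2091092127399 ≈ -21487.)
(-7449 - 18776)/(27400 + F) = (-7449 - 18776)/(27400 - 44930574018912490/2091092127399) = -26225/12365350271820110/2091092127399 = -26225*2091092127399/12365350271820110 = -10967778208207755/2473070054364022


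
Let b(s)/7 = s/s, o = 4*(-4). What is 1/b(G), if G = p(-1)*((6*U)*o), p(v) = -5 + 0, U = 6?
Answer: ⅐ ≈ 0.14286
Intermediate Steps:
o = -16
p(v) = -5
G = 2880 (G = -5*6*6*(-16) = -180*(-16) = -5*(-576) = 2880)
b(s) = 7 (b(s) = 7*(s/s) = 7*1 = 7)
1/b(G) = 1/7 = ⅐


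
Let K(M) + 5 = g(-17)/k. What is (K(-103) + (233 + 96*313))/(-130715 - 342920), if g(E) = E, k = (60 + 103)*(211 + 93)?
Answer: -300047267/4693912304 ≈ -0.063923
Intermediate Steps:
k = 49552 (k = 163*304 = 49552)
K(M) = -247777/49552 (K(M) = -5 - 17/49552 = -247777/49552)
(K(-103) + (233 + 96*313))/(-130715 - 342920) = (-247777/49552 + (233 + 96*313))/(-130715 - 342920) = (-247777/49552 + (233 + 30048))/(-473635) = (-247777/49552 + 30281)*(-1/473635) = (1500236335/49552)*(-1/473635) = -300047267/4693912304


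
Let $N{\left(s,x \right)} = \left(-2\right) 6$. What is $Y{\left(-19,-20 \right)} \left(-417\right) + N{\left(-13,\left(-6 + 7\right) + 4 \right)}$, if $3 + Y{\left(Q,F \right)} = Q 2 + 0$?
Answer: $17085$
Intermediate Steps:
$Y{\left(Q,F \right)} = -3 + 2 Q$ ($Y{\left(Q,F \right)} = -3 + \left(Q 2 + 0\right) = -3 + \left(2 Q + 0\right) = -3 + 2 Q$)
$N{\left(s,x \right)} = -12$
$Y{\left(-19,-20 \right)} \left(-417\right) + N{\left(-13,\left(-6 + 7\right) + 4 \right)} = \left(-3 + 2 \left(-19\right)\right) \left(-417\right) - 12 = \left(-3 - 38\right) \left(-417\right) - 12 = \left(-41\right) \left(-417\right) - 12 = 17097 - 12 = 17085$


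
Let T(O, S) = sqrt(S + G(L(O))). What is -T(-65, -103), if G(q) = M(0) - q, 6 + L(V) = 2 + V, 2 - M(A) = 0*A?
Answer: -4*I*sqrt(2) ≈ -5.6569*I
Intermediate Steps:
M(A) = 2 (M(A) = 2 - 0*A = 2 - 1*0 = 2 + 0 = 2)
L(V) = -4 + V (L(V) = -6 + (2 + V) = -4 + V)
G(q) = 2 - q
T(O, S) = sqrt(6 + S - O) (T(O, S) = sqrt(S + (2 - (-4 + O))) = sqrt(S + (2 + (4 - O))) = sqrt(S + (6 - O)) = sqrt(6 + S - O))
-T(-65, -103) = -sqrt(6 - 103 - 1*(-65)) = -sqrt(6 - 103 + 65) = -sqrt(-32) = -4*I*sqrt(2)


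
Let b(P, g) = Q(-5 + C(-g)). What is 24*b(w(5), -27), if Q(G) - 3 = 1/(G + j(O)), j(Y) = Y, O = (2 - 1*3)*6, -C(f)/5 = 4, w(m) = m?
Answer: 2208/31 ≈ 71.226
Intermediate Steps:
C(f) = -20 (C(f) = -5*4 = -20)
O = -6 (O = (2 - 3)*6 = -1*6 = -6)
Q(G) = 3 + 1/(-6 + G) (Q(G) = 3 + 1/(G - 6) = 3 + 1/(-6 + G))
b(P, g) = 92/31 (b(P, g) = (-17 + 3*(-5 - 20))/(-6 + (-5 - 20)) = (-17 + 3*(-25))/(-6 - 25) = (-17 - 75)/(-31) = -1/31*(-92) = 92/31)
24*b(w(5), -27) = 24*(92/31) = 2208/31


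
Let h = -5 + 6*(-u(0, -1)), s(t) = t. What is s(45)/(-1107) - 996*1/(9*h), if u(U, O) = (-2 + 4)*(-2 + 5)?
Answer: 109/41 ≈ 2.6585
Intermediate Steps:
u(U, O) = 6 (u(U, O) = 2*3 = 6)
h = -41 (h = -5 + 6*(-1*6) = -5 + 6*(-6) = -5 - 36 = -41)
s(45)/(-1107) - 996*1/(9*h) = 45/(-1107) - 996/((-41*9)) = 45*(-1/1107) - 996/(-369) = -5/123 - 996*(-1/369) = -5/123 + 332/123 = 109/41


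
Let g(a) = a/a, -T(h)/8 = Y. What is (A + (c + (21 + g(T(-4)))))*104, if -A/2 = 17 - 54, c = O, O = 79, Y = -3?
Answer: 18200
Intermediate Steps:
T(h) = 24 (T(h) = -8*(-3) = 24)
g(a) = 1
c = 79
A = 74 (A = -2*(17 - 54) = -2*(-37) = 74)
(A + (c + (21 + g(T(-4)))))*104 = (74 + (79 + (21 + 1)))*104 = (74 + (79 + 22))*104 = (74 + 101)*104 = 175*104 = 18200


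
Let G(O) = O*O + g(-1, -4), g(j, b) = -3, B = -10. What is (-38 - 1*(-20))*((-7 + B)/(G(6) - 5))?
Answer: 153/14 ≈ 10.929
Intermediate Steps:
G(O) = -3 + O² (G(O) = O*O - 3 = O² - 3 = -3 + O²)
(-38 - 1*(-20))*((-7 + B)/(G(6) - 5)) = (-38 - 1*(-20))*((-7 - 10)/((-3 + 6²) - 5)) = (-38 + 20)*(-17/((-3 + 36) - 5)) = -(-306)/(33 - 5) = -(-306)/28 = -18*(-17/28) = 153/14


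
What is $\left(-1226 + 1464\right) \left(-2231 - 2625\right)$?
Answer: $-1155728$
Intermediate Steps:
$\left(-1226 + 1464\right) \left(-2231 - 2625\right) = 238 \left(-4856\right) = -1155728$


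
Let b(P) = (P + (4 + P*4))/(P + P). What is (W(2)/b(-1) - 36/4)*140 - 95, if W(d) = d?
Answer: -795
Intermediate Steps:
b(P) = (4 + 5*P)/(2*P) (b(P) = (P + (4 + 4*P))/((2*P)) = (4 + 5*P)*(1/(2*P)) = (4 + 5*P)/(2*P))
(W(2)/b(-1) - 36/4)*140 - 95 = (2/(5/2 + 2/(-1)) - 36/4)*140 - 95 = (2/(5/2 + 2*(-1)) - 36*¼)*140 - 95 = (2/(5/2 - 2) - 9)*140 - 95 = (2/(½) - 9)*140 - 95 = (2*2 - 9)*140 - 95 = (4 - 9)*140 - 95 = -5*140 - 95 = -700 - 95 = -795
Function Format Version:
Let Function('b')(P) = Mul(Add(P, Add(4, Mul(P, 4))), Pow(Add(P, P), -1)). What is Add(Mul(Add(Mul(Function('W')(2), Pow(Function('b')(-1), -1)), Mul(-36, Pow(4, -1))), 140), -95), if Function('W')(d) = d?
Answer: -795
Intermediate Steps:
Function('b')(P) = Mul(Rational(1, 2), Pow(P, -1), Add(4, Mul(5, P))) (Function('b')(P) = Mul(Add(P, Add(4, Mul(4, P))), Pow(Mul(2, P), -1)) = Mul(Add(4, Mul(5, P)), Mul(Rational(1, 2), Pow(P, -1))) = Mul(Rational(1, 2), Pow(P, -1), Add(4, Mul(5, P))))
Add(Mul(Add(Mul(Function('W')(2), Pow(Function('b')(-1), -1)), Mul(-36, Pow(4, -1))), 140), -95) = Add(Mul(Add(Mul(2, Pow(Add(Rational(5, 2), Mul(2, Pow(-1, -1))), -1)), Mul(-36, Pow(4, -1))), 140), -95) = Add(Mul(Add(Mul(2, Pow(Add(Rational(5, 2), Mul(2, -1)), -1)), Mul(-36, Rational(1, 4))), 140), -95) = Add(Mul(Add(Mul(2, Pow(Add(Rational(5, 2), -2), -1)), -9), 140), -95) = Add(Mul(Add(Mul(2, Pow(Rational(1, 2), -1)), -9), 140), -95) = Add(Mul(Add(Mul(2, 2), -9), 140), -95) = Add(Mul(Add(4, -9), 140), -95) = Add(Mul(-5, 140), -95) = Add(-700, -95) = -795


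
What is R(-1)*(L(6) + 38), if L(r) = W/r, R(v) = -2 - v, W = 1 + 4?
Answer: -233/6 ≈ -38.833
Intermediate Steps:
W = 5
L(r) = 5/r
R(-1)*(L(6) + 38) = (-2 - 1*(-1))*(5/6 + 38) = (-2 + 1)*(5*(⅙) + 38) = -(⅚ + 38) = -1*233/6 = -233/6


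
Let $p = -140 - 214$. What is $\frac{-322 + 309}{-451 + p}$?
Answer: $\frac{13}{805} \approx 0.016149$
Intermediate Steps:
$p = -354$ ($p = -140 - 214 = -354$)
$\frac{-322 + 309}{-451 + p} = \frac{-322 + 309}{-451 - 354} = - \frac{13}{-805} = \left(-13\right) \left(- \frac{1}{805}\right) = \frac{13}{805}$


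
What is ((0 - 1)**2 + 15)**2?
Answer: 256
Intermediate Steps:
((0 - 1)**2 + 15)**2 = ((-1)**2 + 15)**2 = (1 + 15)**2 = 16**2 = 256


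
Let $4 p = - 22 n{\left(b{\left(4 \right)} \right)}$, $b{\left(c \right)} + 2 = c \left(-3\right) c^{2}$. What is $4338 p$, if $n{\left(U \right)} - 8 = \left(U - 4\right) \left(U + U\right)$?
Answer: $-1833134688$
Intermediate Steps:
$b{\left(c \right)} = -2 - 3 c^{3}$ ($b{\left(c \right)} = -2 + c \left(-3\right) c^{2} = -2 + - 3 c c^{2} = -2 - 3 c^{3}$)
$n{\left(U \right)} = 8 + 2 U \left(-4 + U\right)$ ($n{\left(U \right)} = 8 + \left(U - 4\right) \left(U + U\right) = 8 + \left(-4 + U\right) 2 U = 8 + 2 U \left(-4 + U\right)$)
$p = -422576$ ($p = \frac{\left(-22\right) \left(8 - 8 \left(-2 - 3 \cdot 4^{3}\right) + 2 \left(-2 - 3 \cdot 4^{3}\right)^{2}\right)}{4} = \frac{\left(-22\right) \left(8 - 8 \left(-2 - 192\right) + 2 \left(-2 - 192\right)^{2}\right)}{4} = \frac{\left(-22\right) \left(8 - -1552 + 2 \left(-194\right)^{2}\right)}{4} = \frac{\left(-22\right) \left(8 + 1552 + 2 \cdot 37636\right)}{4} = \frac{\left(-22\right) \left(8 + 1552 + 75272\right)}{4} = \frac{\left(-22\right) 76832}{4} = \frac{1}{4} \left(-1690304\right) = -422576$)
$4338 p = 4338 \left(-422576\right) = -1833134688$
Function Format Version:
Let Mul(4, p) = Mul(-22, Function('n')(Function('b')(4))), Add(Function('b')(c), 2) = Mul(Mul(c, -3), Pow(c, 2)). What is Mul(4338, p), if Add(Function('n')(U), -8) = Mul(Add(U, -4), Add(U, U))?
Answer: -1833134688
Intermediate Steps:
Function('b')(c) = Add(-2, Mul(-3, Pow(c, 3))) (Function('b')(c) = Add(-2, Mul(Mul(c, -3), Pow(c, 2))) = Add(-2, Mul(Mul(-3, c), Pow(c, 2))) = Add(-2, Mul(-3, Pow(c, 3))))
Function('n')(U) = Add(8, Mul(2, U, Add(-4, U))) (Function('n')(U) = Add(8, Mul(Add(U, -4), Add(U, U))) = Add(8, Mul(Add(-4, U), Mul(2, U))) = Add(8, Mul(2, U, Add(-4, U))))
p = -422576 (p = Mul(Rational(1, 4), Mul(-22, Add(8, Mul(-8, Add(-2, Mul(-3, Pow(4, 3)))), Mul(2, Pow(Add(-2, Mul(-3, Pow(4, 3))), 2))))) = Mul(Rational(1, 4), Mul(-22, Add(8, Mul(-8, Add(-2, Mul(-3, 64))), Mul(2, Pow(Add(-2, Mul(-3, 64)), 2))))) = Mul(Rational(1, 4), Mul(-22, Add(8, Mul(-8, Add(-2, -192)), Mul(2, Pow(Add(-2, -192), 2))))) = Mul(Rational(1, 4), Mul(-22, Add(8, Mul(-8, -194), Mul(2, Pow(-194, 2))))) = Mul(Rational(1, 4), Mul(-22, Add(8, 1552, Mul(2, 37636)))) = Mul(Rational(1, 4), Mul(-22, Add(8, 1552, 75272))) = Mul(Rational(1, 4), Mul(-22, 76832)) = Mul(Rational(1, 4), -1690304) = -422576)
Mul(4338, p) = Mul(4338, -422576) = -1833134688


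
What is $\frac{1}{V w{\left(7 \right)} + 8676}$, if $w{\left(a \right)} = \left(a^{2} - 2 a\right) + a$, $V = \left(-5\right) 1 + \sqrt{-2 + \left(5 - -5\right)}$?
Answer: $\frac{1411}{11943174} - \frac{7 \sqrt{2}}{5971587} \approx 0.00011649$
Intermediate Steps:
$V = -5 + 2 \sqrt{2}$ ($V = -5 + \sqrt{-2 + \left(5 + 5\right)} = -5 + \sqrt{-2 + 10} = -5 + \sqrt{8} = -5 + 2 \sqrt{2} \approx -2.1716$)
$w{\left(a \right)} = a^{2} - a$
$\frac{1}{V w{\left(7 \right)} + 8676} = \frac{1}{\left(-5 + 2 \sqrt{2}\right) 7 \left(-1 + 7\right) + 8676} = \frac{1}{\left(-5 + 2 \sqrt{2}\right) 7 \cdot 6 + 8676} = \frac{1}{\left(-5 + 2 \sqrt{2}\right) 42 + 8676} = \frac{1}{\left(-210 + 84 \sqrt{2}\right) + 8676} = \frac{1}{8466 + 84 \sqrt{2}}$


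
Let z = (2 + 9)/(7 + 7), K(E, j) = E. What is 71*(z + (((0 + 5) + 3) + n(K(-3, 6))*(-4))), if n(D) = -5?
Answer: 28613/14 ≈ 2043.8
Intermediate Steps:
z = 11/14 ≈ 0.78571
71*(z + (((0 + 5) + 3) + n(K(-3, 6))*(-4))) = 71*(11/14 + (((0 + 5) + 3) - 5*(-4))) = 71*(11/14 + ((5 + 3) + 20)) = 71*(11/14 + (8 + 20)) = 71*(11/14 + 28) = 71*(403/14) = 28613/14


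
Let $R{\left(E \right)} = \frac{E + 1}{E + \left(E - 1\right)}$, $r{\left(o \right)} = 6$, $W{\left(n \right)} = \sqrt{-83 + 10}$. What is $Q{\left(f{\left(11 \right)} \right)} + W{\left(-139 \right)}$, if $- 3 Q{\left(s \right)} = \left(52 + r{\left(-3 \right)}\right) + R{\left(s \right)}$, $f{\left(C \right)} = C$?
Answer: $- \frac{410}{21} + i \sqrt{73} \approx -19.524 + 8.544 i$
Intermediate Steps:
$W{\left(n \right)} = i \sqrt{73}$ ($W{\left(n \right)} = \sqrt{-73} = i \sqrt{73}$)
$R{\left(E \right)} = \frac{1 + E}{-1 + 2 E}$ ($R{\left(E \right)} = \frac{1 + E}{E + \left(-1 + E\right)} = \frac{1 + E}{-1 + 2 E}$)
$Q{\left(s \right)} = - \frac{58}{3} - \frac{1 + s}{3 \left(-1 + 2 s\right)}$ ($Q{\left(s \right)} = - \frac{\left(52 + 6\right) + \frac{1 + s}{-1 + 2 s}}{3} = - \frac{58 + \frac{1 + s}{-1 + 2 s}}{3} = - \frac{58}{3} - \frac{1 + s}{3 \left(-1 + 2 s\right)}$)
$Q{\left(f{\left(11 \right)} \right)} + W{\left(-139 \right)} = \frac{19 - 429}{-1 + 2 \cdot 11} + i \sqrt{73} = \frac{19 - 429}{-1 + 22} + i \sqrt{73} = \frac{1}{21} \left(-410\right) + i \sqrt{73} = - \frac{410}{21} + i \sqrt{73}$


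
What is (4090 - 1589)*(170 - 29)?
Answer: 352641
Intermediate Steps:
(4090 - 1589)*(170 - 29) = 2501*141 = 352641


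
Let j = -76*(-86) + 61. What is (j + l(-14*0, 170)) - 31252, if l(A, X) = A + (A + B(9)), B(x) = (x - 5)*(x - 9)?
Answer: -24655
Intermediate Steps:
B(x) = (-9 + x)*(-5 + x) (B(x) = (-5 + x)*(-9 + x) = (-9 + x)*(-5 + x))
j = 6597 (j = 6536 + 61 = 6597)
l(A, X) = 2*A (l(A, X) = A + (A + (45 + 9**2 - 14*9)) = A + (A + (45 + 81 - 126)) = A + (A + 0) = A + A = 2*A)
(j + l(-14*0, 170)) - 31252 = (6597 + 2*(-14*0)) - 31252 = (6597 + 2*0) - 31252 = (6597 + 0) - 31252 = 6597 - 31252 = -24655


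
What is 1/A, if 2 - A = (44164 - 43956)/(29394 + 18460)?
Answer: 23927/47750 ≈ 0.50109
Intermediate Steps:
A = 47750/23927 (A = 2 - (44164 - 43956)/(29394 + 18460) = 2 - 208/47854 = 2 - 1*104/23927 = 2 - 104/23927 = 47750/23927 ≈ 1.9957)
1/A = 1/(47750/23927) = 23927/47750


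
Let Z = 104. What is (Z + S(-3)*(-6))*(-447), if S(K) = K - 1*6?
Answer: -70626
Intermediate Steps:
S(K) = -6 + K (S(K) = K - 6 = -6 + K)
(Z + S(-3)*(-6))*(-447) = (104 + (-6 - 3)*(-6))*(-447) = (104 - 9*(-6))*(-447) = (104 + 54)*(-447) = 158*(-447) = -70626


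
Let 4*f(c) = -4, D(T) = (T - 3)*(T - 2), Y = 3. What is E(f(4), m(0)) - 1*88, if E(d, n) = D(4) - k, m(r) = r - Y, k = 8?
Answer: -94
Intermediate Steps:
D(T) = (-3 + T)*(-2 + T)
m(r) = -3 + r (m(r) = r - 1*3 = r - 3 = -3 + r)
f(c) = -1 (f(c) = (¼)*(-4) = -1)
E(d, n) = -6 (E(d, n) = (6 + 4² - 5*4) - 1*8 = (6 + 16 - 20) - 8 = 2 - 8 = -6)
E(f(4), m(0)) - 1*88 = -6 - 1*88 = -6 - 88 = -94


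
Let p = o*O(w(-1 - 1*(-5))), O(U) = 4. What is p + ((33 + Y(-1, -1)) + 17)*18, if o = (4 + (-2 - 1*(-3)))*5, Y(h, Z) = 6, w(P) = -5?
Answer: 1108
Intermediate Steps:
o = 25 (o = (4 + (-2 + 3))*5 = (4 + 1)*5 = 5*5 = 25)
p = 100 (p = 25*4 = 100)
p + ((33 + Y(-1, -1)) + 17)*18 = 100 + ((33 + 6) + 17)*18 = 100 + (39 + 17)*18 = 100 + 56*18 = 100 + 1008 = 1108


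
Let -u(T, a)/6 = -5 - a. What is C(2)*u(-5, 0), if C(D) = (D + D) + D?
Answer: 180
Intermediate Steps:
u(T, a) = 30 + 6*a (u(T, a) = -6*(-5 - a) = 30 + 6*a)
C(D) = 3*D (C(D) = 2*D + D = 3*D)
C(2)*u(-5, 0) = (3*2)*(30 + 6*0) = 6*(30 + 0) = 6*30 = 180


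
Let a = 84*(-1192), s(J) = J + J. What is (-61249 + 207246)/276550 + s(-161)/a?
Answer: 525265597/988942800 ≈ 0.53114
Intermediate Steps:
s(J) = 2*J
a = -100128
(-61249 + 207246)/276550 + s(-161)/a = (-61249 + 207246)/276550 + (2*(-161))/(-100128) = 145997*(1/276550) - 322*(-1/100128) = 145997/276550 + 23/7152 = 525265597/988942800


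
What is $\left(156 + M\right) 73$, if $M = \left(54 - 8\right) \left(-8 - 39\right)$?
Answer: $-146438$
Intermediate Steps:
$M = -2162$ ($M = 46 \left(-47\right) = -2162$)
$\left(156 + M\right) 73 = \left(156 - 2162\right) 73 = \left(-2006\right) 73 = -146438$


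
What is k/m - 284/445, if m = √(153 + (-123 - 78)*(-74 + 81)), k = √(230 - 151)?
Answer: -284/445 - I*√99066/1254 ≈ -0.6382 - 0.25099*I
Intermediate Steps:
k = √79 ≈ 8.8882
m = I*√1254 (m = √(153 - 201*7) = √(153 - 1407) = √(-1254) = I*√1254 ≈ 35.412*I)
k/m - 284/445 = √79/((I*√1254)) - 284/445 = √79*(-I*√1254/1254) - 284*1/445 = -I*√99066/1254 - 284/445 = -284/445 - I*√99066/1254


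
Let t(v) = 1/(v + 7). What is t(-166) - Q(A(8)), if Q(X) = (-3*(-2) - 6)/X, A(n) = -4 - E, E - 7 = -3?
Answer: -1/159 ≈ -0.0062893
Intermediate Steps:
E = 4 (E = 7 - 3 = 4)
t(v) = 1/(7 + v)
A(n) = -8 (A(n) = -4 - 1*4 = -4 - 4 = -8)
Q(X) = 0 (Q(X) = (6 - 6)/X = 0/X = 0)
t(-166) - Q(A(8)) = 1/(7 - 166) - 1*0 = 1/(-159) + 0 = -1/159 + 0 = -1/159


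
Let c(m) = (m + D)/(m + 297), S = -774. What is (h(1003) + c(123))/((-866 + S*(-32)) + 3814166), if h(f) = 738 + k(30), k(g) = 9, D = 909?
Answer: 26231/134332380 ≈ 0.00019527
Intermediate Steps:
c(m) = (909 + m)/(297 + m) (c(m) = (m + 909)/(m + 297) = (909 + m)/(297 + m))
h(f) = 747 (h(f) = 738 + 9 = 747)
(h(1003) + c(123))/((-866 + S*(-32)) + 3814166) = (747 + (909 + 123)/(297 + 123))/((-866 - 774*(-32)) + 3814166) = (747 + 1032/420)/((-866 + 24768) + 3814166) = (747 + (1/420)*1032)/(23902 + 3814166) = (747 + 86/35)/3838068 = (26231/35)*(1/3838068) = 26231/134332380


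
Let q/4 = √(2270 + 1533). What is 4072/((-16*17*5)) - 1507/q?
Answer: -509/170 - 1507*√3803/15212 ≈ -9.1034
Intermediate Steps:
q = 4*√3803 (q = 4*√(2270 + 1533) = 4*√3803 ≈ 246.67)
4072/((-16*17*5)) - 1507/q = 4072/((-16*17*5)) - 1507*√3803/15212 = 4072/((-272*5)) - 1507*√3803/15212 = 4072/(-1360) - 1507*√3803/15212 = 4072*(-1/1360) - 1507*√3803/15212 = -509/170 - 1507*√3803/15212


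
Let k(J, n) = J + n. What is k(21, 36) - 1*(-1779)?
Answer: 1836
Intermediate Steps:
k(21, 36) - 1*(-1779) = (21 + 36) - 1*(-1779) = 57 + 1779 = 1836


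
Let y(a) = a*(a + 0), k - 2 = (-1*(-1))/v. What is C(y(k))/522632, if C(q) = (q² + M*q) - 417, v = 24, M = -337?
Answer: -598648703/173396754432 ≈ -0.0034525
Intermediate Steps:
k = 49/24 (k = 2 - 1*(-1)/24 = 2 + 1*(1/24) = 2 + 1/24 = 49/24 ≈ 2.0417)
y(a) = a² (y(a) = a*a = a²)
C(q) = -417 + q² - 337*q (C(q) = (q² - 337*q) - 417 = -417 + q² - 337*q)
C(y(k))/522632 = (-417 + ((49/24)²)² - 337*(49/24)²)/522632 = (-417 + (2401/576)² - 337*2401/576)*(1/522632) = (-417 + 5764801/331776 - 809137/576)*(1/522632) = -598648703/331776*1/522632 = -598648703/173396754432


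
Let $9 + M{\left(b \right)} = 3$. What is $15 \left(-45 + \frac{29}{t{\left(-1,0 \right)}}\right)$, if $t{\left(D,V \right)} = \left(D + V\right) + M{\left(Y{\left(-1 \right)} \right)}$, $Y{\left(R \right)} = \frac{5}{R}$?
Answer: $- \frac{5160}{7} \approx -737.14$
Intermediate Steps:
$M{\left(b \right)} = -6$ ($M{\left(b \right)} = -9 + 3 = -6$)
$t{\left(D,V \right)} = -6 + D + V$ ($t{\left(D,V \right)} = \left(D + V\right) - 6 = -6 + D + V$)
$15 \left(-45 + \frac{29}{t{\left(-1,0 \right)}}\right) = 15 \left(-45 + \frac{29}{-6 - 1 + 0}\right) = 15 \left(-45 + \frac{29}{-7}\right) = 15 \left(-45 + 29 \left(- \frac{1}{7}\right)\right) = 15 \left(-45 - \frac{29}{7}\right) = 15 \left(- \frac{344}{7}\right) = - \frac{5160}{7}$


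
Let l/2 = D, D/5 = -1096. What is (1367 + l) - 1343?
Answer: -10936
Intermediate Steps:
D = -5480 (D = 5*(-1096) = -5480)
l = -10960 (l = 2*(-5480) = -10960)
(1367 + l) - 1343 = (1367 - 10960) - 1343 = -9593 - 1343 = -10936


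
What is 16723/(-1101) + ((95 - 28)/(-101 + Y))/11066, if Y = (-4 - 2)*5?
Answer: -24242503825/1596060246 ≈ -15.189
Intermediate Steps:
Y = -30 (Y = -6*5 = -30)
16723/(-1101) + ((95 - 28)/(-101 + Y))/11066 = 16723/(-1101) + ((95 - 28)/(-101 - 30))/11066 = 16723*(-1/1101) + (67/(-131))*(1/11066) = -16723/1101 + (67*(-1/131))*(1/11066) = -16723/1101 - 67/131*1/11066 = -16723/1101 - 67/1449646 = -24242503825/1596060246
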